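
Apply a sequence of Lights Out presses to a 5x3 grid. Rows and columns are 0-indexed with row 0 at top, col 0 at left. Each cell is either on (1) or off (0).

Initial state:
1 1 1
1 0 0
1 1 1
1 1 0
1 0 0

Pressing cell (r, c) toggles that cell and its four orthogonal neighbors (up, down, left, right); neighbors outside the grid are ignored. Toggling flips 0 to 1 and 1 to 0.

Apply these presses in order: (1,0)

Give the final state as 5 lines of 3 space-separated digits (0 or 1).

After press 1 at (1,0):
0 1 1
0 1 0
0 1 1
1 1 0
1 0 0

Answer: 0 1 1
0 1 0
0 1 1
1 1 0
1 0 0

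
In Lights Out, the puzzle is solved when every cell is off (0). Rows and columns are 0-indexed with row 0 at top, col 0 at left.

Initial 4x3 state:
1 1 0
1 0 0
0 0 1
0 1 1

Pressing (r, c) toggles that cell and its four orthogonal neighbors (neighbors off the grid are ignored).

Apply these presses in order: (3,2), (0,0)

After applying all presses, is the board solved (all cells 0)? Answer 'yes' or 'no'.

Answer: yes

Derivation:
After press 1 at (3,2):
1 1 0
1 0 0
0 0 0
0 0 0

After press 2 at (0,0):
0 0 0
0 0 0
0 0 0
0 0 0

Lights still on: 0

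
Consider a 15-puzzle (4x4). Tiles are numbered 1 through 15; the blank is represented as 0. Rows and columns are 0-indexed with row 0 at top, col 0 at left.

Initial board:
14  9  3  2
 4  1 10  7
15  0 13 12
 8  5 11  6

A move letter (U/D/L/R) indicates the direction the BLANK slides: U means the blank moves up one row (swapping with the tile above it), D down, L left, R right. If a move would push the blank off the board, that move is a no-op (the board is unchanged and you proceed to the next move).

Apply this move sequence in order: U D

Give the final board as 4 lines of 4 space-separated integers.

After move 1 (U):
14  9  3  2
 4  0 10  7
15  1 13 12
 8  5 11  6

After move 2 (D):
14  9  3  2
 4  1 10  7
15  0 13 12
 8  5 11  6

Answer: 14  9  3  2
 4  1 10  7
15  0 13 12
 8  5 11  6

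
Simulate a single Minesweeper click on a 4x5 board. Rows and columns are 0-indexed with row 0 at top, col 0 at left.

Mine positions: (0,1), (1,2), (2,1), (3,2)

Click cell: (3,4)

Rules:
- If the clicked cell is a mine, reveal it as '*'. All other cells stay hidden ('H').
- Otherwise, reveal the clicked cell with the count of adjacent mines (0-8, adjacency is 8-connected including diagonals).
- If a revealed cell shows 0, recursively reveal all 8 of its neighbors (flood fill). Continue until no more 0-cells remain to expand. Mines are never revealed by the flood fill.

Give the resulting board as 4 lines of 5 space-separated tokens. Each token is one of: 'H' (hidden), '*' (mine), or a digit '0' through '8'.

H H H 1 0
H H H 1 0
H H H 2 0
H H H 1 0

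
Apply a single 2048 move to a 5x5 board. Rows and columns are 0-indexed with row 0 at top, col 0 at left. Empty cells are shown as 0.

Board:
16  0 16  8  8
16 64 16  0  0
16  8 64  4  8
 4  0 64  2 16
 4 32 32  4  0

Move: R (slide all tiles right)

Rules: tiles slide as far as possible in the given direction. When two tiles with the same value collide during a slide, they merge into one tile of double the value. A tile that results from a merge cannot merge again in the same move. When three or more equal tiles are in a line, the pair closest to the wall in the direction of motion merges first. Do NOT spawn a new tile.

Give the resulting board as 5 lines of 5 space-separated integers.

Slide right:
row 0: [16, 0, 16, 8, 8] -> [0, 0, 0, 32, 16]
row 1: [16, 64, 16, 0, 0] -> [0, 0, 16, 64, 16]
row 2: [16, 8, 64, 4, 8] -> [16, 8, 64, 4, 8]
row 3: [4, 0, 64, 2, 16] -> [0, 4, 64, 2, 16]
row 4: [4, 32, 32, 4, 0] -> [0, 0, 4, 64, 4]

Answer:  0  0  0 32 16
 0  0 16 64 16
16  8 64  4  8
 0  4 64  2 16
 0  0  4 64  4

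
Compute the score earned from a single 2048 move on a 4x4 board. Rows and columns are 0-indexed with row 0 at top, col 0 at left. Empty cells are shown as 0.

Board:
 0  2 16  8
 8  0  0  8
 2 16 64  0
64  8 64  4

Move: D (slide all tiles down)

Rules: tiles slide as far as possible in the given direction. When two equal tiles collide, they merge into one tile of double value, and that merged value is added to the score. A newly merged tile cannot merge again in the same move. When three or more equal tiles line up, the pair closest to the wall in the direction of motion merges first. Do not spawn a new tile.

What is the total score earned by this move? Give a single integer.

Slide down:
col 0: [0, 8, 2, 64] -> [0, 8, 2, 64]  score +0 (running 0)
col 1: [2, 0, 16, 8] -> [0, 2, 16, 8]  score +0 (running 0)
col 2: [16, 0, 64, 64] -> [0, 0, 16, 128]  score +128 (running 128)
col 3: [8, 8, 0, 4] -> [0, 0, 16, 4]  score +16 (running 144)
Board after move:
  0   0   0   0
  8   2   0   0
  2  16  16  16
 64   8 128   4

Answer: 144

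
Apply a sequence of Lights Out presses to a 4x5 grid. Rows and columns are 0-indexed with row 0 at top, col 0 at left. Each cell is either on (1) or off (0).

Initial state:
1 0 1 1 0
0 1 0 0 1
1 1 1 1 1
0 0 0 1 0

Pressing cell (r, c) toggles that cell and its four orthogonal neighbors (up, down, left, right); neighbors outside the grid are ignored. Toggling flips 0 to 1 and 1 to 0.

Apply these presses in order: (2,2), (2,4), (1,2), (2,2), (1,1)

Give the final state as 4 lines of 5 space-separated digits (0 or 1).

After press 1 at (2,2):
1 0 1 1 0
0 1 1 0 1
1 0 0 0 1
0 0 1 1 0

After press 2 at (2,4):
1 0 1 1 0
0 1 1 0 0
1 0 0 1 0
0 0 1 1 1

After press 3 at (1,2):
1 0 0 1 0
0 0 0 1 0
1 0 1 1 0
0 0 1 1 1

After press 4 at (2,2):
1 0 0 1 0
0 0 1 1 0
1 1 0 0 0
0 0 0 1 1

After press 5 at (1,1):
1 1 0 1 0
1 1 0 1 0
1 0 0 0 0
0 0 0 1 1

Answer: 1 1 0 1 0
1 1 0 1 0
1 0 0 0 0
0 0 0 1 1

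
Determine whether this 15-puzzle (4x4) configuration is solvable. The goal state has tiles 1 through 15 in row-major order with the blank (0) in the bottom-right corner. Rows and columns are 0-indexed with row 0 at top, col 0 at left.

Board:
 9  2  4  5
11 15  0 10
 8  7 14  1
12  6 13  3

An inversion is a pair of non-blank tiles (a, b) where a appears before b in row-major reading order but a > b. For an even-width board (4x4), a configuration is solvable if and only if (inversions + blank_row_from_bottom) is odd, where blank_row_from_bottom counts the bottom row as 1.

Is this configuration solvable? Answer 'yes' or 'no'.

Inversions: 49
Blank is in row 1 (0-indexed from top), which is row 3 counting from the bottom (bottom = 1).
49 + 3 = 52, which is even, so the puzzle is not solvable.

Answer: no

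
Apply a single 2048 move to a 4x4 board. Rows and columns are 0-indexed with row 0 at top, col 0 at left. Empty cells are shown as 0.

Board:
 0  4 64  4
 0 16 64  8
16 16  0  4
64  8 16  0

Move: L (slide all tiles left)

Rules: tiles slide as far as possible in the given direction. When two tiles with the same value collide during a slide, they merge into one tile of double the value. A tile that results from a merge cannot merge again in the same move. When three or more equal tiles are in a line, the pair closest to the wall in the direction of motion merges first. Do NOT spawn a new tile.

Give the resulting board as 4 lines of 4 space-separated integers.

Slide left:
row 0: [0, 4, 64, 4] -> [4, 64, 4, 0]
row 1: [0, 16, 64, 8] -> [16, 64, 8, 0]
row 2: [16, 16, 0, 4] -> [32, 4, 0, 0]
row 3: [64, 8, 16, 0] -> [64, 8, 16, 0]

Answer:  4 64  4  0
16 64  8  0
32  4  0  0
64  8 16  0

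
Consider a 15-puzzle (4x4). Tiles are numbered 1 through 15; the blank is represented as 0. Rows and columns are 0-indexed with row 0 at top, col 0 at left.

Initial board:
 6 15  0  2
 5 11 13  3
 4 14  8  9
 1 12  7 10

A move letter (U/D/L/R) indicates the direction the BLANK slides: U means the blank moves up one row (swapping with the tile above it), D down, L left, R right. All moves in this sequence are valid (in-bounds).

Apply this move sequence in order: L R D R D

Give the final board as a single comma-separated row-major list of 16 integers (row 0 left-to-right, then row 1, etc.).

After move 1 (L):
 6  0 15  2
 5 11 13  3
 4 14  8  9
 1 12  7 10

After move 2 (R):
 6 15  0  2
 5 11 13  3
 4 14  8  9
 1 12  7 10

After move 3 (D):
 6 15 13  2
 5 11  0  3
 4 14  8  9
 1 12  7 10

After move 4 (R):
 6 15 13  2
 5 11  3  0
 4 14  8  9
 1 12  7 10

After move 5 (D):
 6 15 13  2
 5 11  3  9
 4 14  8  0
 1 12  7 10

Answer: 6, 15, 13, 2, 5, 11, 3, 9, 4, 14, 8, 0, 1, 12, 7, 10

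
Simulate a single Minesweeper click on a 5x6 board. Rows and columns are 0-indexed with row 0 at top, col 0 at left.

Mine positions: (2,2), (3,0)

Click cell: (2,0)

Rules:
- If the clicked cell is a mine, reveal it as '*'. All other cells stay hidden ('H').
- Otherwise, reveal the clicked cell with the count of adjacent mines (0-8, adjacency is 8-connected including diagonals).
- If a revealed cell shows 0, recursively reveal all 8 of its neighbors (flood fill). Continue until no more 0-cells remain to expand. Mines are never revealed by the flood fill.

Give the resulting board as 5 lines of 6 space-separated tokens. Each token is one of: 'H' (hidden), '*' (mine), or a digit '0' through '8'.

H H H H H H
H H H H H H
1 H H H H H
H H H H H H
H H H H H H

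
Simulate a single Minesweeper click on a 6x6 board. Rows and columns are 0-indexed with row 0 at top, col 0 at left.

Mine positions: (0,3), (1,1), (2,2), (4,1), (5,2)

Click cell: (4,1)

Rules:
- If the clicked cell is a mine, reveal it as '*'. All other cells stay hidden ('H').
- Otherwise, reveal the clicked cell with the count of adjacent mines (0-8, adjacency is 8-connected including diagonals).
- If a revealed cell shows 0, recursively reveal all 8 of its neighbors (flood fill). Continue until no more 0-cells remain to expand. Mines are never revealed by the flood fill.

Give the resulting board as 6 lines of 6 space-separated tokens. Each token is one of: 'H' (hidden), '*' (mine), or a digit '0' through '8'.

H H H H H H
H H H H H H
H H H H H H
H H H H H H
H * H H H H
H H H H H H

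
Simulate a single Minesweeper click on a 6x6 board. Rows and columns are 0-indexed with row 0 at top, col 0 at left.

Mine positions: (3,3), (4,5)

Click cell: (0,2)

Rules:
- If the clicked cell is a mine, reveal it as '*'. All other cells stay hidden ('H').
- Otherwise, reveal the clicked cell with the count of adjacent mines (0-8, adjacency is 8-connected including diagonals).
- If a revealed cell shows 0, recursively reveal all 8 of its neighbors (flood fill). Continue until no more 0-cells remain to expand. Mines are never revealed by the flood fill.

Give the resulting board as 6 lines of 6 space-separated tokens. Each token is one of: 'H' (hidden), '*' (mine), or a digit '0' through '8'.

0 0 0 0 0 0
0 0 0 0 0 0
0 0 1 1 1 0
0 0 1 H 2 1
0 0 1 1 2 H
0 0 0 0 1 H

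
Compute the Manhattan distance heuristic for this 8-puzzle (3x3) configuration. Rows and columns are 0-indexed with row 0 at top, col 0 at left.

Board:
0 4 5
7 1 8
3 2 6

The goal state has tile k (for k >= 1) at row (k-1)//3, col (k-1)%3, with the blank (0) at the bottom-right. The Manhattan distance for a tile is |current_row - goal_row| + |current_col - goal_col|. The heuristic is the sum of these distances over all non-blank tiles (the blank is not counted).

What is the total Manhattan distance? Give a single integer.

Tile 4: (0,1)->(1,0) = 2
Tile 5: (0,2)->(1,1) = 2
Tile 7: (1,0)->(2,0) = 1
Tile 1: (1,1)->(0,0) = 2
Tile 8: (1,2)->(2,1) = 2
Tile 3: (2,0)->(0,2) = 4
Tile 2: (2,1)->(0,1) = 2
Tile 6: (2,2)->(1,2) = 1
Sum: 2 + 2 + 1 + 2 + 2 + 4 + 2 + 1 = 16

Answer: 16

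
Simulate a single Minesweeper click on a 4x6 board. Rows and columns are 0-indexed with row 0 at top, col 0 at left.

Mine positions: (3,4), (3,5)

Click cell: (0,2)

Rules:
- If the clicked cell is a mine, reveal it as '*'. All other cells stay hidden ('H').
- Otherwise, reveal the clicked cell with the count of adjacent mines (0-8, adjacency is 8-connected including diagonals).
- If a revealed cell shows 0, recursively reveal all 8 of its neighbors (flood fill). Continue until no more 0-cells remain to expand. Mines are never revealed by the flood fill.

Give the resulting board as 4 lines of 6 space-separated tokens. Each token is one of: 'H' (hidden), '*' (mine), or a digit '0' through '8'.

0 0 0 0 0 0
0 0 0 0 0 0
0 0 0 1 2 2
0 0 0 1 H H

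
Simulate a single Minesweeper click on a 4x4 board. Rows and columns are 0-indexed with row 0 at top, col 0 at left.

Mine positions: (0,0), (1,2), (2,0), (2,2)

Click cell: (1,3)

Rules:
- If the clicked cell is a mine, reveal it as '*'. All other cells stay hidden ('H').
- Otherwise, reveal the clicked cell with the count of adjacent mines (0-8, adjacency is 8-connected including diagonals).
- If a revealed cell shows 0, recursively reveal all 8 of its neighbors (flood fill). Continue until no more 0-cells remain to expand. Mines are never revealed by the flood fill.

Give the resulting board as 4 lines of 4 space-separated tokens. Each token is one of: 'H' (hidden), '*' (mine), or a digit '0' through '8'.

H H H H
H H H 2
H H H H
H H H H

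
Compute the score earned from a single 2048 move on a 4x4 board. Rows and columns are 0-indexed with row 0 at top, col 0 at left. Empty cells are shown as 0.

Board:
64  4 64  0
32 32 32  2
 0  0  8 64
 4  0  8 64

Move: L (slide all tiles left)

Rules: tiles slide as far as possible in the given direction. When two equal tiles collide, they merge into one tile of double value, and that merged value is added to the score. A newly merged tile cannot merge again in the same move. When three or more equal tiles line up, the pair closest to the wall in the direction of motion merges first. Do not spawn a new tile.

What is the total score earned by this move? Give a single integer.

Slide left:
row 0: [64, 4, 64, 0] -> [64, 4, 64, 0]  score +0 (running 0)
row 1: [32, 32, 32, 2] -> [64, 32, 2, 0]  score +64 (running 64)
row 2: [0, 0, 8, 64] -> [8, 64, 0, 0]  score +0 (running 64)
row 3: [4, 0, 8, 64] -> [4, 8, 64, 0]  score +0 (running 64)
Board after move:
64  4 64  0
64 32  2  0
 8 64  0  0
 4  8 64  0

Answer: 64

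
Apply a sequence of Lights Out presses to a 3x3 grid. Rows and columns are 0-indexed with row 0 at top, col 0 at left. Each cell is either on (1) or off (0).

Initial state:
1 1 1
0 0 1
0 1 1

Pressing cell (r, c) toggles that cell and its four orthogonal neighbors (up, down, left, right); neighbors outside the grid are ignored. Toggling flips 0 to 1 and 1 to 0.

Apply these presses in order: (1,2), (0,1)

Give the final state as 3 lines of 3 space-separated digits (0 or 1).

Answer: 0 0 1
0 0 0
0 1 0

Derivation:
After press 1 at (1,2):
1 1 0
0 1 0
0 1 0

After press 2 at (0,1):
0 0 1
0 0 0
0 1 0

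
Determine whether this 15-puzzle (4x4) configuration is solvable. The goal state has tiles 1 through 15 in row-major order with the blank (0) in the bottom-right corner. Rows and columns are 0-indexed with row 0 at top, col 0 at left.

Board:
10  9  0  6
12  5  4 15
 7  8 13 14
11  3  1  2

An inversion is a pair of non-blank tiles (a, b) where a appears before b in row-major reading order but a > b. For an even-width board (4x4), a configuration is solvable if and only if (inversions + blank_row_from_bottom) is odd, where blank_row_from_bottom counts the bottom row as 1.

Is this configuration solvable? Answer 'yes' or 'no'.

Inversions: 64
Blank is in row 0 (0-indexed from top), which is row 4 counting from the bottom (bottom = 1).
64 + 4 = 68, which is even, so the puzzle is not solvable.

Answer: no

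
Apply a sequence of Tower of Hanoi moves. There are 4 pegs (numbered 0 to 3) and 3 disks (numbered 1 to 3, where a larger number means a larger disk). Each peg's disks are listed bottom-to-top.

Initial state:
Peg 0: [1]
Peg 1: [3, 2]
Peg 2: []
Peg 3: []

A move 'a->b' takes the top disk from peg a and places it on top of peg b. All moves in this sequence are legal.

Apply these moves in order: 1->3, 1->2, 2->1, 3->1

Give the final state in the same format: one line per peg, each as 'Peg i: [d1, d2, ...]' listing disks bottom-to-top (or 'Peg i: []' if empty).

Answer: Peg 0: [1]
Peg 1: [3, 2]
Peg 2: []
Peg 3: []

Derivation:
After move 1 (1->3):
Peg 0: [1]
Peg 1: [3]
Peg 2: []
Peg 3: [2]

After move 2 (1->2):
Peg 0: [1]
Peg 1: []
Peg 2: [3]
Peg 3: [2]

After move 3 (2->1):
Peg 0: [1]
Peg 1: [3]
Peg 2: []
Peg 3: [2]

After move 4 (3->1):
Peg 0: [1]
Peg 1: [3, 2]
Peg 2: []
Peg 3: []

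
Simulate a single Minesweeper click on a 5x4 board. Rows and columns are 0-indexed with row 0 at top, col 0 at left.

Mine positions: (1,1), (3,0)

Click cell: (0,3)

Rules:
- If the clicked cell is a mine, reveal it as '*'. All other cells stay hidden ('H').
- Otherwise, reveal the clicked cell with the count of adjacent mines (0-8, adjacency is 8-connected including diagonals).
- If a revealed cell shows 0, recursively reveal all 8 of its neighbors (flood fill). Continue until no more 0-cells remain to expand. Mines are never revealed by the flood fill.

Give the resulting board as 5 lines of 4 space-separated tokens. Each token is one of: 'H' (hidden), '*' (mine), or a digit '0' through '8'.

H H 1 0
H H 1 0
H 2 1 0
H 1 0 0
H 1 0 0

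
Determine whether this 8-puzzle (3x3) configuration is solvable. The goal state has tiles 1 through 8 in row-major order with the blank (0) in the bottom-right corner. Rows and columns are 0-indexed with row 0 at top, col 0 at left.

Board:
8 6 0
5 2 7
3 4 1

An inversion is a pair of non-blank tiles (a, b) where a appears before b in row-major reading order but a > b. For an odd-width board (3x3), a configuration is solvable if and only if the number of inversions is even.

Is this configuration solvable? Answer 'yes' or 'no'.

Answer: yes

Derivation:
Inversions (pairs i<j in row-major order where tile[i] > tile[j] > 0): 22
22 is even, so the puzzle is solvable.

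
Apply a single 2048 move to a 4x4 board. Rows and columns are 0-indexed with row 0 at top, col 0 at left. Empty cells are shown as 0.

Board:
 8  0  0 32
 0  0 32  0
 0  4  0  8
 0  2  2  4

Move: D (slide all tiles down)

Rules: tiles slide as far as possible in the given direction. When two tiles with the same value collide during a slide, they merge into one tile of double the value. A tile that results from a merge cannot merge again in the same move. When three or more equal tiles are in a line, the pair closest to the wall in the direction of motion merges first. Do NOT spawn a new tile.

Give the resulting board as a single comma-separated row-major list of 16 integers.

Slide down:
col 0: [8, 0, 0, 0] -> [0, 0, 0, 8]
col 1: [0, 0, 4, 2] -> [0, 0, 4, 2]
col 2: [0, 32, 0, 2] -> [0, 0, 32, 2]
col 3: [32, 0, 8, 4] -> [0, 32, 8, 4]

Answer: 0, 0, 0, 0, 0, 0, 0, 32, 0, 4, 32, 8, 8, 2, 2, 4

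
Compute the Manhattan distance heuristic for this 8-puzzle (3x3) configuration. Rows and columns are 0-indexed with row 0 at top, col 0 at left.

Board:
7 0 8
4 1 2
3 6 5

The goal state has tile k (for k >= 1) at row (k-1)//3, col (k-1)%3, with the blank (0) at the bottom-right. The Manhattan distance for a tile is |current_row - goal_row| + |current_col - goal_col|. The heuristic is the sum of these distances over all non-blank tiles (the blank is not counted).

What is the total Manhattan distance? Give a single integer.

Answer: 17

Derivation:
Tile 7: at (0,0), goal (2,0), distance |0-2|+|0-0| = 2
Tile 8: at (0,2), goal (2,1), distance |0-2|+|2-1| = 3
Tile 4: at (1,0), goal (1,0), distance |1-1|+|0-0| = 0
Tile 1: at (1,1), goal (0,0), distance |1-0|+|1-0| = 2
Tile 2: at (1,2), goal (0,1), distance |1-0|+|2-1| = 2
Tile 3: at (2,0), goal (0,2), distance |2-0|+|0-2| = 4
Tile 6: at (2,1), goal (1,2), distance |2-1|+|1-2| = 2
Tile 5: at (2,2), goal (1,1), distance |2-1|+|2-1| = 2
Sum: 2 + 3 + 0 + 2 + 2 + 4 + 2 + 2 = 17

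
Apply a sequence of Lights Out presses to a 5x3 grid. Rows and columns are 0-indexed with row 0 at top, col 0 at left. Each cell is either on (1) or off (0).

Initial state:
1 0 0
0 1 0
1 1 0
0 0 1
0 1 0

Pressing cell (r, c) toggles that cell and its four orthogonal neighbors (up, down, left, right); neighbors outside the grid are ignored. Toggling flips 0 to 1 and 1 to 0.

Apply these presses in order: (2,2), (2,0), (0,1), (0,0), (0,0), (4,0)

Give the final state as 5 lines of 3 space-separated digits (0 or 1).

After press 1 at (2,2):
1 0 0
0 1 1
1 0 1
0 0 0
0 1 0

After press 2 at (2,0):
1 0 0
1 1 1
0 1 1
1 0 0
0 1 0

After press 3 at (0,1):
0 1 1
1 0 1
0 1 1
1 0 0
0 1 0

After press 4 at (0,0):
1 0 1
0 0 1
0 1 1
1 0 0
0 1 0

After press 5 at (0,0):
0 1 1
1 0 1
0 1 1
1 0 0
0 1 0

After press 6 at (4,0):
0 1 1
1 0 1
0 1 1
0 0 0
1 0 0

Answer: 0 1 1
1 0 1
0 1 1
0 0 0
1 0 0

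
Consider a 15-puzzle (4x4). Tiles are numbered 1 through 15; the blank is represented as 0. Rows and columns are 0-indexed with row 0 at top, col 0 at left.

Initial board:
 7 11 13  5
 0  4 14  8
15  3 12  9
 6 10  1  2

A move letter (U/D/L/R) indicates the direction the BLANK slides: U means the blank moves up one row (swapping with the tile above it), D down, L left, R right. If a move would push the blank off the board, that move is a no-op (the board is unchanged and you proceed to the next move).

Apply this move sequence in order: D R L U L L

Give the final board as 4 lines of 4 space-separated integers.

After move 1 (D):
 7 11 13  5
15  4 14  8
 0  3 12  9
 6 10  1  2

After move 2 (R):
 7 11 13  5
15  4 14  8
 3  0 12  9
 6 10  1  2

After move 3 (L):
 7 11 13  5
15  4 14  8
 0  3 12  9
 6 10  1  2

After move 4 (U):
 7 11 13  5
 0  4 14  8
15  3 12  9
 6 10  1  2

After move 5 (L):
 7 11 13  5
 0  4 14  8
15  3 12  9
 6 10  1  2

After move 6 (L):
 7 11 13  5
 0  4 14  8
15  3 12  9
 6 10  1  2

Answer:  7 11 13  5
 0  4 14  8
15  3 12  9
 6 10  1  2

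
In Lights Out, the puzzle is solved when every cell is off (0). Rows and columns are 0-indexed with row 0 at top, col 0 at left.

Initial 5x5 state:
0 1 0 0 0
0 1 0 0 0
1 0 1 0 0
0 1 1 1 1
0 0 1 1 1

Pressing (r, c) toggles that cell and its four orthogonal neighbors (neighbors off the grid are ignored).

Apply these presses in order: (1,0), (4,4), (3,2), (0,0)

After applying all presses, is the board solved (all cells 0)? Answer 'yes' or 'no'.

Answer: yes

Derivation:
After press 1 at (1,0):
1 1 0 0 0
1 0 0 0 0
0 0 1 0 0
0 1 1 1 1
0 0 1 1 1

After press 2 at (4,4):
1 1 0 0 0
1 0 0 0 0
0 0 1 0 0
0 1 1 1 0
0 0 1 0 0

After press 3 at (3,2):
1 1 0 0 0
1 0 0 0 0
0 0 0 0 0
0 0 0 0 0
0 0 0 0 0

After press 4 at (0,0):
0 0 0 0 0
0 0 0 0 0
0 0 0 0 0
0 0 0 0 0
0 0 0 0 0

Lights still on: 0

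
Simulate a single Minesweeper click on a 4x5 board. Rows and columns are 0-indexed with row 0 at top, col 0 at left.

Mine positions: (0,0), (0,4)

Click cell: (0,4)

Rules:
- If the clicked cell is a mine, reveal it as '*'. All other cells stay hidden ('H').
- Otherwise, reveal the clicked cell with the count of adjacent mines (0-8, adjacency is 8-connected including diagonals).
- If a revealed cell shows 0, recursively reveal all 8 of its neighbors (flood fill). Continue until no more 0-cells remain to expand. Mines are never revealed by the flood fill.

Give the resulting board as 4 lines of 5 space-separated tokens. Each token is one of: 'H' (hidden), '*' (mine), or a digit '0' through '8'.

H H H H *
H H H H H
H H H H H
H H H H H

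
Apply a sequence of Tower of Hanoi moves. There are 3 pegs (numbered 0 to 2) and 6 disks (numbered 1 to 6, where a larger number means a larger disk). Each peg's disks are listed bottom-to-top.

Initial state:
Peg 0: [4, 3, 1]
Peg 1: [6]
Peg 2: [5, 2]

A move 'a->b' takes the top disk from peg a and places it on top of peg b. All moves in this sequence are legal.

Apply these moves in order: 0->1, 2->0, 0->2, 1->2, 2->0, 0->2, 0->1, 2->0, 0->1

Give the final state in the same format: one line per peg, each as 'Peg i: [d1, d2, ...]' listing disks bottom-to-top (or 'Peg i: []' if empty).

After move 1 (0->1):
Peg 0: [4, 3]
Peg 1: [6, 1]
Peg 2: [5, 2]

After move 2 (2->0):
Peg 0: [4, 3, 2]
Peg 1: [6, 1]
Peg 2: [5]

After move 3 (0->2):
Peg 0: [4, 3]
Peg 1: [6, 1]
Peg 2: [5, 2]

After move 4 (1->2):
Peg 0: [4, 3]
Peg 1: [6]
Peg 2: [5, 2, 1]

After move 5 (2->0):
Peg 0: [4, 3, 1]
Peg 1: [6]
Peg 2: [5, 2]

After move 6 (0->2):
Peg 0: [4, 3]
Peg 1: [6]
Peg 2: [5, 2, 1]

After move 7 (0->1):
Peg 0: [4]
Peg 1: [6, 3]
Peg 2: [5, 2, 1]

After move 8 (2->0):
Peg 0: [4, 1]
Peg 1: [6, 3]
Peg 2: [5, 2]

After move 9 (0->1):
Peg 0: [4]
Peg 1: [6, 3, 1]
Peg 2: [5, 2]

Answer: Peg 0: [4]
Peg 1: [6, 3, 1]
Peg 2: [5, 2]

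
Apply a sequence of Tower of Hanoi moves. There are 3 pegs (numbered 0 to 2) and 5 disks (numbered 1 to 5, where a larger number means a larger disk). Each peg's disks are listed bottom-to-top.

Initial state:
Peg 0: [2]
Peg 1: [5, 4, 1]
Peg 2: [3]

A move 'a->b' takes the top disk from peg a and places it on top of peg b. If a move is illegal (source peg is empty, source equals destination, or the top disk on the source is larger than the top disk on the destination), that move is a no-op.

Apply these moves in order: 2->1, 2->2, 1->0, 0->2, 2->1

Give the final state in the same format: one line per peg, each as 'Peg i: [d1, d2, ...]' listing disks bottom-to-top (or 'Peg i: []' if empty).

After move 1 (2->1):
Peg 0: [2]
Peg 1: [5, 4, 1]
Peg 2: [3]

After move 2 (2->2):
Peg 0: [2]
Peg 1: [5, 4, 1]
Peg 2: [3]

After move 3 (1->0):
Peg 0: [2, 1]
Peg 1: [5, 4]
Peg 2: [3]

After move 4 (0->2):
Peg 0: [2]
Peg 1: [5, 4]
Peg 2: [3, 1]

After move 5 (2->1):
Peg 0: [2]
Peg 1: [5, 4, 1]
Peg 2: [3]

Answer: Peg 0: [2]
Peg 1: [5, 4, 1]
Peg 2: [3]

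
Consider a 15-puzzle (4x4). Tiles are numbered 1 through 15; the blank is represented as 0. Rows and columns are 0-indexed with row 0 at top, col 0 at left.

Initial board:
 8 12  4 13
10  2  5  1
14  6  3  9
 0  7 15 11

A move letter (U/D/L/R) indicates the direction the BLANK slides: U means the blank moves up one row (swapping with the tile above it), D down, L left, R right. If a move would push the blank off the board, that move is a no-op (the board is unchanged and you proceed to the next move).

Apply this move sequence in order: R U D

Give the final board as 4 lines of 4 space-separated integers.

After move 1 (R):
 8 12  4 13
10  2  5  1
14  6  3  9
 7  0 15 11

After move 2 (U):
 8 12  4 13
10  2  5  1
14  0  3  9
 7  6 15 11

After move 3 (D):
 8 12  4 13
10  2  5  1
14  6  3  9
 7  0 15 11

Answer:  8 12  4 13
10  2  5  1
14  6  3  9
 7  0 15 11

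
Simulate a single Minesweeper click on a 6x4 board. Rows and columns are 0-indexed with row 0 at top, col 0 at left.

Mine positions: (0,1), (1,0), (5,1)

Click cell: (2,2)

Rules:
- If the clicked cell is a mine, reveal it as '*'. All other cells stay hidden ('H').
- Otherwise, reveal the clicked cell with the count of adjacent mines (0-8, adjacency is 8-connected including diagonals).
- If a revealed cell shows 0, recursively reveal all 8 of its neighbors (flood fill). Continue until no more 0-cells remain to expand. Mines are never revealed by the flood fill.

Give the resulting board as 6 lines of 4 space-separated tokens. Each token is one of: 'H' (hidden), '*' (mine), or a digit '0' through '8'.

H H 1 0
H 2 1 0
1 1 0 0
0 0 0 0
1 1 1 0
H H 1 0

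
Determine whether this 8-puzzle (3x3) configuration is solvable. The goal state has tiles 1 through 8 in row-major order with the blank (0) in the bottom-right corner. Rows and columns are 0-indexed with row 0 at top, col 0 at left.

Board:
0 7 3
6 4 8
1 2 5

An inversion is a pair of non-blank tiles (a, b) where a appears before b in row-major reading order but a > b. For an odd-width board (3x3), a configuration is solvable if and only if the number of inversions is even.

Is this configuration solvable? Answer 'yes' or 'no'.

Answer: no

Derivation:
Inversions (pairs i<j in row-major order where tile[i] > tile[j] > 0): 17
17 is odd, so the puzzle is not solvable.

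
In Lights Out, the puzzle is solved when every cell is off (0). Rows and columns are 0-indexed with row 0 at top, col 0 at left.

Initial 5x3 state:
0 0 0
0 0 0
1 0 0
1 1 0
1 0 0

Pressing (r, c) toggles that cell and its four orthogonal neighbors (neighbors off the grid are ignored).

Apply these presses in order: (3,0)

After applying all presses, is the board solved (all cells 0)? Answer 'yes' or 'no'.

Answer: yes

Derivation:
After press 1 at (3,0):
0 0 0
0 0 0
0 0 0
0 0 0
0 0 0

Lights still on: 0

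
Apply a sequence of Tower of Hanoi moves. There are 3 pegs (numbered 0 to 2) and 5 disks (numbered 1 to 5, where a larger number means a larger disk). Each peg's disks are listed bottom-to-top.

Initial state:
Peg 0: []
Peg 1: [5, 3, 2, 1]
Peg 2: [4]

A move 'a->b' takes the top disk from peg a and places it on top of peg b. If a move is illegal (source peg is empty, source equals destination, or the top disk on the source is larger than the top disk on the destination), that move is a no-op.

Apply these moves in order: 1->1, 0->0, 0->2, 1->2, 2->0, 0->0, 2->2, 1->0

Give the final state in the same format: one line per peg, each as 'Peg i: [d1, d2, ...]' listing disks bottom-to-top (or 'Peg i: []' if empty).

After move 1 (1->1):
Peg 0: []
Peg 1: [5, 3, 2, 1]
Peg 2: [4]

After move 2 (0->0):
Peg 0: []
Peg 1: [5, 3, 2, 1]
Peg 2: [4]

After move 3 (0->2):
Peg 0: []
Peg 1: [5, 3, 2, 1]
Peg 2: [4]

After move 4 (1->2):
Peg 0: []
Peg 1: [5, 3, 2]
Peg 2: [4, 1]

After move 5 (2->0):
Peg 0: [1]
Peg 1: [5, 3, 2]
Peg 2: [4]

After move 6 (0->0):
Peg 0: [1]
Peg 1: [5, 3, 2]
Peg 2: [4]

After move 7 (2->2):
Peg 0: [1]
Peg 1: [5, 3, 2]
Peg 2: [4]

After move 8 (1->0):
Peg 0: [1]
Peg 1: [5, 3, 2]
Peg 2: [4]

Answer: Peg 0: [1]
Peg 1: [5, 3, 2]
Peg 2: [4]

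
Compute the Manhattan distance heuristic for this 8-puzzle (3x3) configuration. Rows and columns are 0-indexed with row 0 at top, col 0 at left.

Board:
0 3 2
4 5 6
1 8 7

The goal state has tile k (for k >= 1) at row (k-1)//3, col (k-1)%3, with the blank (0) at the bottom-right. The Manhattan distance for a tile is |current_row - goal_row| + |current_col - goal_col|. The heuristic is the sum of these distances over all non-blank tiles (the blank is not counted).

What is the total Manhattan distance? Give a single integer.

Tile 3: at (0,1), goal (0,2), distance |0-0|+|1-2| = 1
Tile 2: at (0,2), goal (0,1), distance |0-0|+|2-1| = 1
Tile 4: at (1,0), goal (1,0), distance |1-1|+|0-0| = 0
Tile 5: at (1,1), goal (1,1), distance |1-1|+|1-1| = 0
Tile 6: at (1,2), goal (1,2), distance |1-1|+|2-2| = 0
Tile 1: at (2,0), goal (0,0), distance |2-0|+|0-0| = 2
Tile 8: at (2,1), goal (2,1), distance |2-2|+|1-1| = 0
Tile 7: at (2,2), goal (2,0), distance |2-2|+|2-0| = 2
Sum: 1 + 1 + 0 + 0 + 0 + 2 + 0 + 2 = 6

Answer: 6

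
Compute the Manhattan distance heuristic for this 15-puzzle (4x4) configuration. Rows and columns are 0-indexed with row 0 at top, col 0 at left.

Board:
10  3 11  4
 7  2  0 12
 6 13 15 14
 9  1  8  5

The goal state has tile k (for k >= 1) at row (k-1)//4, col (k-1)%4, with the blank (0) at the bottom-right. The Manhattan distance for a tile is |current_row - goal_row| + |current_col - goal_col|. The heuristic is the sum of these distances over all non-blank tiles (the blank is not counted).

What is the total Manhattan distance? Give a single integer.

Answer: 31

Derivation:
Tile 10: at (0,0), goal (2,1), distance |0-2|+|0-1| = 3
Tile 3: at (0,1), goal (0,2), distance |0-0|+|1-2| = 1
Tile 11: at (0,2), goal (2,2), distance |0-2|+|2-2| = 2
Tile 4: at (0,3), goal (0,3), distance |0-0|+|3-3| = 0
Tile 7: at (1,0), goal (1,2), distance |1-1|+|0-2| = 2
Tile 2: at (1,1), goal (0,1), distance |1-0|+|1-1| = 1
Tile 12: at (1,3), goal (2,3), distance |1-2|+|3-3| = 1
Tile 6: at (2,0), goal (1,1), distance |2-1|+|0-1| = 2
Tile 13: at (2,1), goal (3,0), distance |2-3|+|1-0| = 2
Tile 15: at (2,2), goal (3,2), distance |2-3|+|2-2| = 1
Tile 14: at (2,3), goal (3,1), distance |2-3|+|3-1| = 3
Tile 9: at (3,0), goal (2,0), distance |3-2|+|0-0| = 1
Tile 1: at (3,1), goal (0,0), distance |3-0|+|1-0| = 4
Tile 8: at (3,2), goal (1,3), distance |3-1|+|2-3| = 3
Tile 5: at (3,3), goal (1,0), distance |3-1|+|3-0| = 5
Sum: 3 + 1 + 2 + 0 + 2 + 1 + 1 + 2 + 2 + 1 + 3 + 1 + 4 + 3 + 5 = 31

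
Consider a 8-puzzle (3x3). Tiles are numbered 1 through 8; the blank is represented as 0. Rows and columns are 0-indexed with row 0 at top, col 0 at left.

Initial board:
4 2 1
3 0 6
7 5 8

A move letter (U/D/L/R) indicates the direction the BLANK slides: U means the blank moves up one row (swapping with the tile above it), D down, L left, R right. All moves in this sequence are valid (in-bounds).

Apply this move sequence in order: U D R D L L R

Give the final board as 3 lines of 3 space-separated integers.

Answer: 4 2 1
3 6 8
7 0 5

Derivation:
After move 1 (U):
4 0 1
3 2 6
7 5 8

After move 2 (D):
4 2 1
3 0 6
7 5 8

After move 3 (R):
4 2 1
3 6 0
7 5 8

After move 4 (D):
4 2 1
3 6 8
7 5 0

After move 5 (L):
4 2 1
3 6 8
7 0 5

After move 6 (L):
4 2 1
3 6 8
0 7 5

After move 7 (R):
4 2 1
3 6 8
7 0 5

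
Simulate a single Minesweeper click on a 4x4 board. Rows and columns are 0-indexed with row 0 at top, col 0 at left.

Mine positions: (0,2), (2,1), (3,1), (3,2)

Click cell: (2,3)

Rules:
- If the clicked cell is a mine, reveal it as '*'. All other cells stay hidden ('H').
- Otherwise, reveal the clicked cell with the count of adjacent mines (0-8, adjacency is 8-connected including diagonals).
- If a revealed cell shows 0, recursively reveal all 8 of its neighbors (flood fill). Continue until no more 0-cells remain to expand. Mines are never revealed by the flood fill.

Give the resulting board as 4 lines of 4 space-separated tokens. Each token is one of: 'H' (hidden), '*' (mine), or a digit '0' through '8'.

H H H H
H H H H
H H H 1
H H H H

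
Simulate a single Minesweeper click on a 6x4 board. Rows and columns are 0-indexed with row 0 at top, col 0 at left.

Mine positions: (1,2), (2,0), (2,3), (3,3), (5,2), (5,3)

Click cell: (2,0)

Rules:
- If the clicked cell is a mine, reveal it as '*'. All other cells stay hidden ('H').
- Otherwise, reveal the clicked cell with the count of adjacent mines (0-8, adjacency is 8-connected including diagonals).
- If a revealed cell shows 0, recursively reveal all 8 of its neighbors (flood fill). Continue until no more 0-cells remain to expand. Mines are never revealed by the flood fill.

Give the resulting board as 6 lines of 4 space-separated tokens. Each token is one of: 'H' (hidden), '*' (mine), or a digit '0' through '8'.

H H H H
H H H H
* H H H
H H H H
H H H H
H H H H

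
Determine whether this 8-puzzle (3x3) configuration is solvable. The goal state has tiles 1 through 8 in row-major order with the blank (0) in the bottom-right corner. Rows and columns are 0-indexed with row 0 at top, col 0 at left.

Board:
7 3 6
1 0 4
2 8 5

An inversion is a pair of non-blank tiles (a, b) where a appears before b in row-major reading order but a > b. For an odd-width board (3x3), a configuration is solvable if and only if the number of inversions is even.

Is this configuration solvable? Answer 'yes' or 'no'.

Answer: yes

Derivation:
Inversions (pairs i<j in row-major order where tile[i] > tile[j] > 0): 14
14 is even, so the puzzle is solvable.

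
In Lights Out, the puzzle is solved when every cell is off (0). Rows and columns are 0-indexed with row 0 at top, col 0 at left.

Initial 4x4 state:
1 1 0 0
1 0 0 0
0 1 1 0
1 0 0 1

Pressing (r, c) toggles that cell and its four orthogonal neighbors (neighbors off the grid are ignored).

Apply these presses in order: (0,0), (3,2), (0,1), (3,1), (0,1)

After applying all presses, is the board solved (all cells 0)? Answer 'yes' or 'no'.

After press 1 at (0,0):
0 0 0 0
0 0 0 0
0 1 1 0
1 0 0 1

After press 2 at (3,2):
0 0 0 0
0 0 0 0
0 1 0 0
1 1 1 0

After press 3 at (0,1):
1 1 1 0
0 1 0 0
0 1 0 0
1 1 1 0

After press 4 at (3,1):
1 1 1 0
0 1 0 0
0 0 0 0
0 0 0 0

After press 5 at (0,1):
0 0 0 0
0 0 0 0
0 0 0 0
0 0 0 0

Lights still on: 0

Answer: yes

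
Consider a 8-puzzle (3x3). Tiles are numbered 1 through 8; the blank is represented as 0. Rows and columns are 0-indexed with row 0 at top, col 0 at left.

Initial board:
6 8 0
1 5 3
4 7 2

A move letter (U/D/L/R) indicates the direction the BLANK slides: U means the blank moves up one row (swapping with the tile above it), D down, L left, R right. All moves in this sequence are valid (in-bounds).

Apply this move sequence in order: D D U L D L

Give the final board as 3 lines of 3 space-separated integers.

Answer: 6 8 3
1 7 5
0 4 2

Derivation:
After move 1 (D):
6 8 3
1 5 0
4 7 2

After move 2 (D):
6 8 3
1 5 2
4 7 0

After move 3 (U):
6 8 3
1 5 0
4 7 2

After move 4 (L):
6 8 3
1 0 5
4 7 2

After move 5 (D):
6 8 3
1 7 5
4 0 2

After move 6 (L):
6 8 3
1 7 5
0 4 2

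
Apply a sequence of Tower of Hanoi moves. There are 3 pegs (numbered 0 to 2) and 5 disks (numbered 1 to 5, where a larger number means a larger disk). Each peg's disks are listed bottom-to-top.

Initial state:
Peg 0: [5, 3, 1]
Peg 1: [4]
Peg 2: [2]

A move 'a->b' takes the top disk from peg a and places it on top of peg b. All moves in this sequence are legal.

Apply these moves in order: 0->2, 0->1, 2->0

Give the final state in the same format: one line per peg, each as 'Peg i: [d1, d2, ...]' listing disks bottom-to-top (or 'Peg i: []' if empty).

After move 1 (0->2):
Peg 0: [5, 3]
Peg 1: [4]
Peg 2: [2, 1]

After move 2 (0->1):
Peg 0: [5]
Peg 1: [4, 3]
Peg 2: [2, 1]

After move 3 (2->0):
Peg 0: [5, 1]
Peg 1: [4, 3]
Peg 2: [2]

Answer: Peg 0: [5, 1]
Peg 1: [4, 3]
Peg 2: [2]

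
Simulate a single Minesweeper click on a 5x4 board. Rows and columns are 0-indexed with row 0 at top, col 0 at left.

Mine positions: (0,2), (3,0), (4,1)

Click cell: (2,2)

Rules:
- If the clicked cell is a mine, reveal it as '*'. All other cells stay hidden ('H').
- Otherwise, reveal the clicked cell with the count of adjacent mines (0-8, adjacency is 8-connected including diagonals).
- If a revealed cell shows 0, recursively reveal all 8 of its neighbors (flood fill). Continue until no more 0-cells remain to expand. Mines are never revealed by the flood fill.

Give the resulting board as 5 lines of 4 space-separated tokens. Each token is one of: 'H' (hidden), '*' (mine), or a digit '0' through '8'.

H H H H
H 1 1 1
H 1 0 0
H 2 1 0
H H 1 0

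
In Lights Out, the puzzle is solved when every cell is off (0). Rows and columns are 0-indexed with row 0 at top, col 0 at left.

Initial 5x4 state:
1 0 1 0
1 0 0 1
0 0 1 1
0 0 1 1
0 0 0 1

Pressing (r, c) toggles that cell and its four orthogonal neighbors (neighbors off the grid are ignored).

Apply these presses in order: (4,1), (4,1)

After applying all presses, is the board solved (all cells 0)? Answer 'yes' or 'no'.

Answer: no

Derivation:
After press 1 at (4,1):
1 0 1 0
1 0 0 1
0 0 1 1
0 1 1 1
1 1 1 1

After press 2 at (4,1):
1 0 1 0
1 0 0 1
0 0 1 1
0 0 1 1
0 0 0 1

Lights still on: 9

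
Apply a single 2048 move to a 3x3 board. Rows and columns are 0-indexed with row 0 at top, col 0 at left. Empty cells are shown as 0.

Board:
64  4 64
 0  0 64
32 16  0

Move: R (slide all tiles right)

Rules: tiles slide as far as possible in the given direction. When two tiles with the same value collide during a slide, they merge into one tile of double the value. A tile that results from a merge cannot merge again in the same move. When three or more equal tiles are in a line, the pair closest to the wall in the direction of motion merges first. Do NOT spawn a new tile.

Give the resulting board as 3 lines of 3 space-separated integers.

Slide right:
row 0: [64, 4, 64] -> [64, 4, 64]
row 1: [0, 0, 64] -> [0, 0, 64]
row 2: [32, 16, 0] -> [0, 32, 16]

Answer: 64  4 64
 0  0 64
 0 32 16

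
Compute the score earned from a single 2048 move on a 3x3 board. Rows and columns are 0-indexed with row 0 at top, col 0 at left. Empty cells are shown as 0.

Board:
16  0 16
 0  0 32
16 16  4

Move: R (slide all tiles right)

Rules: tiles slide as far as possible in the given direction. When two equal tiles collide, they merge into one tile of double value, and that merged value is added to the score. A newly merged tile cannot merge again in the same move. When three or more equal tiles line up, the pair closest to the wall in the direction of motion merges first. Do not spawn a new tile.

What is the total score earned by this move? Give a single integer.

Answer: 64

Derivation:
Slide right:
row 0: [16, 0, 16] -> [0, 0, 32]  score +32 (running 32)
row 1: [0, 0, 32] -> [0, 0, 32]  score +0 (running 32)
row 2: [16, 16, 4] -> [0, 32, 4]  score +32 (running 64)
Board after move:
 0  0 32
 0  0 32
 0 32  4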